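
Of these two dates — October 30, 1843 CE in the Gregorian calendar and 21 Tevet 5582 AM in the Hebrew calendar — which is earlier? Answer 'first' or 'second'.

second

The two dates have Julian Day Numbers 2394504 and 2386545 respectively.
Since 2386545 < 2394504, the second date comes first.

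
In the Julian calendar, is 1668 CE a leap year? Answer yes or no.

1668 mod 4 = 0, so it is a leap year in the Julian calendar.

yes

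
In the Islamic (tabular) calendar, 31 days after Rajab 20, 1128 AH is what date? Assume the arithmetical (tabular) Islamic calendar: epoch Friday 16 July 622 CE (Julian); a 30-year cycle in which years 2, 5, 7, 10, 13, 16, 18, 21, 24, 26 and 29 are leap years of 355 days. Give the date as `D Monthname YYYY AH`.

JDN of Rajab 20, 1128 AH = 2348007.
2348007 + 31 = 2348038.
JDN 2348038 in the tabular Islamic calendar is 21 Sha'ban 1128 AH.

21 Sha'ban 1128 AH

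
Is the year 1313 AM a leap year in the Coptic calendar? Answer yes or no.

1313 mod 4 = 1; in the Coptic calendar a year is leap when year mod 4 = 3, so it is a common year.

no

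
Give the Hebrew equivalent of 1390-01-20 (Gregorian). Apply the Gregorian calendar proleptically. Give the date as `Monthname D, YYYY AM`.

Tevet 25, 5150 AM

Julian Day Number of the source date = 2228767.
Converting JDN 2228767 to the Hebrew calendar gives 25 Tevet 5150 AM.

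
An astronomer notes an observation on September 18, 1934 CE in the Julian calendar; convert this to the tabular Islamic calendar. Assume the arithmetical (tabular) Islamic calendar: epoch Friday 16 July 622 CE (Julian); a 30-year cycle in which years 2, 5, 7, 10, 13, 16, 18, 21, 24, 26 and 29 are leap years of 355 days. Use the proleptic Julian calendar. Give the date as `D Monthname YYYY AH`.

Julian Day Number of the source date = 2427712.
Converting JDN 2427712 to the tabular Islamic calendar gives 21 Jumada al-Thani 1353 AH.

21 Jumada al-Thani 1353 AH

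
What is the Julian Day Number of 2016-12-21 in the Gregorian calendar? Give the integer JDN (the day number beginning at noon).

JDN 2400001 is 17 November 1858 CE (Gregorian), MJD 0; the target day is +57743 days from there, so JDN = 2457744.

2457744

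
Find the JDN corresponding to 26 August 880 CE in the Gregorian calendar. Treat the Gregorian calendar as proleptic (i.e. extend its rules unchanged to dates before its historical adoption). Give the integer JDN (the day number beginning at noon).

2042712

JDN 2299161 is 15 October 1582 CE (Gregorian); the target day is −256449 days from there, so JDN = 2042712.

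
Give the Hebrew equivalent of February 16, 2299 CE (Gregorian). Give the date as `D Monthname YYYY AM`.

15 Adar I 6059 AM

Both dates share Julian Day Number 2560799; in the Hebrew calendar that is 15 Adar I 6059 AM.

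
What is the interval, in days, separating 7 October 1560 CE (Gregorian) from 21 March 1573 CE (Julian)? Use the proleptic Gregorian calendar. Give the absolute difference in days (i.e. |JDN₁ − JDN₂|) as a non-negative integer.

4558

JDN of the first date = 2291118.
JDN of the second date = 2295676.
|2295676 − 2291118| = 4558.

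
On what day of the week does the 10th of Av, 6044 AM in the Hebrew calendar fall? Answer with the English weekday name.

This is JDN 2555478 (23 July 2284 Gregorian).
2555478 ≡ 2 (mod 7); counting from Monday = 0 gives Wednesday.

Wednesday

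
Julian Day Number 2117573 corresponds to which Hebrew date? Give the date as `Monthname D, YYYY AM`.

The proleptic Gregorian equivalent of JDN 2117573 is 13 August 1085.
In the Hebrew calendar that day is Av 14, 4845 AM.

Av 14, 4845 AM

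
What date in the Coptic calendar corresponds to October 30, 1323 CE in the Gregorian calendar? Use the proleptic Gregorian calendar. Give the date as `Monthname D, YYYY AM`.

Paopi 24, 1040 AM

Both dates share Julian Day Number 2204578; in the Coptic calendar that is 24 Paopi 1040 AM.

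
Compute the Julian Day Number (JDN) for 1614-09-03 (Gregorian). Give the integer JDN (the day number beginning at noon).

2310807

JDN 2451545 is 1 January 2000 CE (Gregorian); the target day is −140738 days from there, so JDN = 2310807.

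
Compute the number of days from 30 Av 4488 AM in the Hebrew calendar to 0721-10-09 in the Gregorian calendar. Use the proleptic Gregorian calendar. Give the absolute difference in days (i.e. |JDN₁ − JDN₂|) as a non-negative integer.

First date → JDN 1987182; second date → JDN 1984681.
The interval is |1987182 − 1984681| = 2501 days.

2501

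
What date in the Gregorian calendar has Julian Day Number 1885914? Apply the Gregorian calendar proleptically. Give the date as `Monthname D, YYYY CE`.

May 10, 451 CE

JDN 2451545 is 1 Jan 2000; 1885914 is −565631 days from there.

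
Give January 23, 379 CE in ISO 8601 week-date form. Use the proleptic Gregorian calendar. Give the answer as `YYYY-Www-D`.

The weekday is Tuesday (ISO weekday 2).
That Tuesday belongs to ISO week 4 of ISO year 379.

0379-W04-2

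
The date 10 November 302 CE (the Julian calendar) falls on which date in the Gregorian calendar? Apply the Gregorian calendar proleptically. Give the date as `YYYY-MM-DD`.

0302-11-11

At this point the Julian calendar is 1 day behind the Gregorian.
10 November 302 Julian + 1 day → 11 November 302 Gregorian.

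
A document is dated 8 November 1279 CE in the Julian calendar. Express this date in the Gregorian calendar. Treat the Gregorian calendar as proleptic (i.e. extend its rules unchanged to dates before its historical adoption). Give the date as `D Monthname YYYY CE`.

The Julian–Gregorian offset here is 7 days (Julian trailing).
8 November 1279 Julian + 7 days → 15 November 1279 Gregorian.

15 November 1279 CE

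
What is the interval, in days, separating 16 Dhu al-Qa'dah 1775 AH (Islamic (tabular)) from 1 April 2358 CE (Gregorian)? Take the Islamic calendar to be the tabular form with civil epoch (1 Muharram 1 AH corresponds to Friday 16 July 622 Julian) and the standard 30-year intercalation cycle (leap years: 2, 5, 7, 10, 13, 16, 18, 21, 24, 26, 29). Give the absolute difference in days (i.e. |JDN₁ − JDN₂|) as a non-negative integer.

4996

First date → JDN 2577396; second date → JDN 2582392.
The interval is |2577396 − 2582392| = 4996 days.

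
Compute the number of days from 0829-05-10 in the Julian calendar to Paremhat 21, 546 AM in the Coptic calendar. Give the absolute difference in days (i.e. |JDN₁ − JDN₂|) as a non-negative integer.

First date → JDN 2023980; second date → JDN 2024291.
The interval is |2023980 − 2024291| = 311 days.

311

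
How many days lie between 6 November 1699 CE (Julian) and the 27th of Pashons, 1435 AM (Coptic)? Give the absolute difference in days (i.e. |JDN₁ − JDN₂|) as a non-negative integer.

7137

First date → JDN 2341927; second date → JDN 2349064.
The interval is |2341927 − 2349064| = 7137 days.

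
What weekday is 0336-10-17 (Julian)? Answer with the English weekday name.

Sunday

Equivalently 18 October 336 Gregorian, JDN 1844072.
JDN 1844072 mod 7 = 6, and JDN 0 was a Monday, so this is a Sunday.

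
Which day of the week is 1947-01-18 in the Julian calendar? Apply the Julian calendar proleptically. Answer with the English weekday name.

In the Gregorian calendar this is 31 January 1947 (JDN 2432217).
JDN 2432217 mod 7 = 4, and JDN 0 was a Monday, so this is a Friday.

Friday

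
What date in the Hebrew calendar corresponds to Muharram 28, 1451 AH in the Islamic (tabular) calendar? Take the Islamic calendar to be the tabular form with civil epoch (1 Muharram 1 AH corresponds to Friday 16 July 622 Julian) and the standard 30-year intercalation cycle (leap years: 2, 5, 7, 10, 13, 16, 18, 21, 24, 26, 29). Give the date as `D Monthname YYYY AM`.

28 Sivan 5789 AM

The source date corresponds to 11 June 2029 in the Gregorian calendar (JDN 2462299).
That day falls on 28 Sivan 5789 AM in the Hebrew calendar.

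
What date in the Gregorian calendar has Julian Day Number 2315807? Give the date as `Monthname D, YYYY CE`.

May 12, 1628 CE

Counting from JDN 2299161 = 15 Oct 1582 gives an offset of 16646 days.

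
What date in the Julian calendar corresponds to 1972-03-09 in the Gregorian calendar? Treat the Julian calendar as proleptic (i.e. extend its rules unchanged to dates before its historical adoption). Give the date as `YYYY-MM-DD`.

1972-02-25

For dates in this range the Gregorian date is 13 days ahead of the Julian.
9 March 1972 Gregorian − 13 days → 25 February 1972 Julian.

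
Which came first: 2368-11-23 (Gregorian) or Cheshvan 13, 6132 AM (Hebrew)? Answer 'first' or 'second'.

The two dates have Julian Day Numbers 2586281 and 2587345 respectively.
Since 2586281 < 2587345, the first date comes first.

first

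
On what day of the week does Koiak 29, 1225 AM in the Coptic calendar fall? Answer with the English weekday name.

Monday

In the proleptic Gregorian calendar this is 4 January 1509 (JDN 2272214).
Since JDN mod 7 = 0 (0 = Monday), the day is Monday.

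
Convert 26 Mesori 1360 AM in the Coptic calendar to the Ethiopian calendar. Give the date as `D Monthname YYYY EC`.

26 Nehase 1636 EC

The source date corresponds to 29 August 1644 in the Gregorian calendar (JDN 2321760).
That day falls on 26 Nehase 1636 EC in the Ethiopian calendar.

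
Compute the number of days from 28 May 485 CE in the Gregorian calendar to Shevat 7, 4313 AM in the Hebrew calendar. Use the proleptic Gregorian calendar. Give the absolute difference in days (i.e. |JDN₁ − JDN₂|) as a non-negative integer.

First date → JDN 1898351; second date → JDN 1923049.
The interval is |1898351 − 1923049| = 24698 days.

24698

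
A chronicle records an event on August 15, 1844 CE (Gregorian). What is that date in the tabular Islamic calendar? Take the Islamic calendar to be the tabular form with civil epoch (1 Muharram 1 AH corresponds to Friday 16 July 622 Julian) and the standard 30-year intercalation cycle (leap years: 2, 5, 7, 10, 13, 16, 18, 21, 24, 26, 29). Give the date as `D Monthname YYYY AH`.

30 Rajab 1260 AH

Julian Day Number of the source date = 2394794.
Converting JDN 2394794 to the tabular Islamic calendar gives 30 Rajab 1260 AH.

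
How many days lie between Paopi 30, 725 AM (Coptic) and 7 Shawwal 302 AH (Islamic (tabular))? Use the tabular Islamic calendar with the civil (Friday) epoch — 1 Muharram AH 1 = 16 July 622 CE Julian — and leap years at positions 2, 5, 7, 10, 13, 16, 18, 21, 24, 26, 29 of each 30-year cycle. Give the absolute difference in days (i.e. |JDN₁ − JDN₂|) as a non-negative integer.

First date → JDN 2089530; second date → JDN 2055376.
The interval is |2089530 − 2055376| = 34154 days.

34154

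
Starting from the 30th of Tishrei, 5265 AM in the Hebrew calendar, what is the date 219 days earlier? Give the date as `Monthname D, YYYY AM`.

Adar 17, 5264 AM

JDN of the 30th of Tishrei, 5265 AM = 2270675.
2270675 − 219 = 2270456.
JDN 2270456 in the Hebrew calendar is Adar 17, 5264 AM.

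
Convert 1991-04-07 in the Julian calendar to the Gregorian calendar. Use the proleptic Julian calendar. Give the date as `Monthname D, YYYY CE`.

April 20, 1991 CE

The Julian–Gregorian offset here is 13 days (Julian trailing).
7 April 1991 Julian + 13 days → 20 April 1991 Gregorian.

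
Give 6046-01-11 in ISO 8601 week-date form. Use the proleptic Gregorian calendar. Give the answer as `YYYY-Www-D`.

The weekday is Thursday (ISO weekday 4).
That Thursday belongs to ISO week 2 of ISO year 6046.

6046-W02-4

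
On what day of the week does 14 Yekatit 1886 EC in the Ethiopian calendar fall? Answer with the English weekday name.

Tuesday

This is JDN 2412880 (20 February 1894 Gregorian).
JDN 2412880 mod 7 = 1, and JDN 0 was a Monday, so this is a Tuesday.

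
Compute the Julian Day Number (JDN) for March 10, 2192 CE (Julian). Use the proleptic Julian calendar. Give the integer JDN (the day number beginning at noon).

Equivalently 24 March 2192 (Gregorian).
JDN 2400001 is 17 November 1858 CE (Gregorian), MJD 0; the target day is +121754 days from there, so JDN = 2521755.

2521755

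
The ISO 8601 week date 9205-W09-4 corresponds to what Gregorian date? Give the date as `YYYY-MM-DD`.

ISO week 1 of 9205 is the week containing the first Thursday of 9205.
Week 9, day 4 (Thursday) lands on 9205-03-03.

9205-03-03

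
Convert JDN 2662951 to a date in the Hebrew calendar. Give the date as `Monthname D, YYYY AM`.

The Gregorian equivalent of JDN 2662951 is 23 October 2578.
In the Hebrew calendar that day is Tishrei 21, 6339 AM.

Tishrei 21, 6339 AM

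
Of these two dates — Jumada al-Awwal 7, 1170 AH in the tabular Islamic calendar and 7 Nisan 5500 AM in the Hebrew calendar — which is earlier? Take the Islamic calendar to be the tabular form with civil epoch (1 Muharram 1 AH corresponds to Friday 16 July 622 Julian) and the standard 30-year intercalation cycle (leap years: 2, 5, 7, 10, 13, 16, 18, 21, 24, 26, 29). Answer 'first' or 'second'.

First date → JDN 2362819; second date → JDN 2356676.
JDN 2356676 < JDN 2362819, so the second date is earlier.

second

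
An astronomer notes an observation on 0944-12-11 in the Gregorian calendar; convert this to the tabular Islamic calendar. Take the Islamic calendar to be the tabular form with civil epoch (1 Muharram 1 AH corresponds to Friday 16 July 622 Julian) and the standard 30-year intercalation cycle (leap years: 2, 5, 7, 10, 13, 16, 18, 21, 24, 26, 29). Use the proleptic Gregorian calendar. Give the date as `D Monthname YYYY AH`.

Julian Day Number of the source date = 2066194.
Converting JDN 2066194 to the tabular Islamic calendar gives 16 Rabi' al-Thani 333 AH.

16 Rabi' al-Thani 333 AH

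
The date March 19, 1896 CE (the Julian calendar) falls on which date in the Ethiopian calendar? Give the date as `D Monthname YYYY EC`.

23 Megabit 1888 EC

The source date corresponds to 31 March 1896 in the Gregorian calendar (JDN 2413650).
That day falls on 23 Megabit 1888 EC in the Ethiopian calendar.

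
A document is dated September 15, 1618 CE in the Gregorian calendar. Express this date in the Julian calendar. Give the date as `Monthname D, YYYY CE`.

September 5, 1618 CE

The Julian–Gregorian offset here is 10 days (Julian trailing).
15 September 1618 Gregorian − 10 days → 5 September 1618 Julian.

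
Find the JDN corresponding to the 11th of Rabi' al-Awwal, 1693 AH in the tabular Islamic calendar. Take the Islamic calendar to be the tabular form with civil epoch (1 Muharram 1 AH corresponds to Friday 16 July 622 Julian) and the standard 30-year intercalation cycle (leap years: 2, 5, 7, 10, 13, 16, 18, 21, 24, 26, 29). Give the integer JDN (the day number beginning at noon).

2548097

In the Gregorian calendar the same day is 8 May 2264.
JDN 2400001 is 17 November 1858 CE (Gregorian), MJD 0; the target day is +148096 days from there, so JDN = 2548097.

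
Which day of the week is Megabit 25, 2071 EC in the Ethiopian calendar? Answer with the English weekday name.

Monday

In the Gregorian calendar this is 3 April 2079 (JDN 2480492).
2480492 ≡ 0 (mod 7); counting from Monday = 0 gives Monday.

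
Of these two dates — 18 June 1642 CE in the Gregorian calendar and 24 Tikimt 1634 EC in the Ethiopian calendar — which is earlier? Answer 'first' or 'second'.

Converting both to JDN: 2320957 vs 2320727; the smaller is the second.

second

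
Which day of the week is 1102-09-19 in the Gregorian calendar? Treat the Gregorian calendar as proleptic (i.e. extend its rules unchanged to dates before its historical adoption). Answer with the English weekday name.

Friday

JDN 2123818 mod 7 = 4, and JDN 0 was a Monday, so this is a Friday.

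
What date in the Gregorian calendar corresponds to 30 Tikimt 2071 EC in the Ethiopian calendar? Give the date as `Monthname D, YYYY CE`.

November 9, 2078 CE

Julian Day Number of the source date = 2480347.
Converting JDN 2480347 to the Gregorian calendar gives 9 November 2078 CE.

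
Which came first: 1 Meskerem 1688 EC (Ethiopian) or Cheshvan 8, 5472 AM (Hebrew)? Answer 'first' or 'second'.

first

First date → JDN 2340398; second date → JDN 2346283.
JDN 2340398 < JDN 2346283, so the first date is earlier.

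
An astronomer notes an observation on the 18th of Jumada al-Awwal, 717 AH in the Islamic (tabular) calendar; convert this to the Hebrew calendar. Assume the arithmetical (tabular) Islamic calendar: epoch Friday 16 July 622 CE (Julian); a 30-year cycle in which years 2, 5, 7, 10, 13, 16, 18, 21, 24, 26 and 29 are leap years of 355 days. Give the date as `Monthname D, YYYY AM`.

Av 19, 5077 AM

The source date corresponds to 6 August 1317 in the proleptic Gregorian calendar (JDN 2202302).
That day falls on 19 Av 5077 AM in the Hebrew calendar.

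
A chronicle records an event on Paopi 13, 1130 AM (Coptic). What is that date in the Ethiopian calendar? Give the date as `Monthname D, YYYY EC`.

Both dates share Julian Day Number 2237439; in the Ethiopian calendar that is 13 Tikimt 1406 EC.

Tikimt 13, 1406 EC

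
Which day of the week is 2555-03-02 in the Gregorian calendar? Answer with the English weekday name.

JDN 2654315 mod 7 = 6, and JDN 0 was a Monday, so this is a Sunday.

Sunday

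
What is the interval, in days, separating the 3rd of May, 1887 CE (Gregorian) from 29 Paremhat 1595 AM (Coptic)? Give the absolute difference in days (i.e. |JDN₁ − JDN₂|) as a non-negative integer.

2949

JDN of the first date = 2410395.
JDN of the second date = 2407446.
|2407446 − 2410395| = 2949.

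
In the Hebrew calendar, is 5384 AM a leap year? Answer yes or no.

Hebrew year 5384 is year 7 of its 19-year Metonic cycle; leap years are at positions 3, 6, 8, 11, 14, 17, 19, so it is a common year (12 months).

no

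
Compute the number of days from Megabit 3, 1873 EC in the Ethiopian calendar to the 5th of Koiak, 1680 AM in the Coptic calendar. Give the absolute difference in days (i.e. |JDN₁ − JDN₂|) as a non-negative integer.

First date → JDN 2408151; second date → JDN 2438379.
The interval is |2408151 − 2438379| = 30228 days.

30228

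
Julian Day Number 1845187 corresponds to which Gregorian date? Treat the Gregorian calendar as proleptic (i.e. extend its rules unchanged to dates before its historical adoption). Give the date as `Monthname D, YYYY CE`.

November 7, 339 CE

JDN 2451545 is 1 Jan 2000; 1845187 is −606358 days from there.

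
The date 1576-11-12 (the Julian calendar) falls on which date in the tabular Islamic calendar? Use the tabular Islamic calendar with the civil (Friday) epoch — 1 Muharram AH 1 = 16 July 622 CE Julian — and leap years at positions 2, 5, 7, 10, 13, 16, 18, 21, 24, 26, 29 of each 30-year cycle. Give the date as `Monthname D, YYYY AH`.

Sha'ban 20, 984 AH

Julian Day Number of the source date = 2297008.
Converting JDN 2297008 to the tabular Islamic calendar gives 20 Sha'ban 984 AH.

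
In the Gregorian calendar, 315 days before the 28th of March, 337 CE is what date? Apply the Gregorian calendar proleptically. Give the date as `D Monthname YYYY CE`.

17 May 336 CE

JDN of the 28th of March, 337 CE = 1844233.
1844233 − 315 = 1843918.
JDN 1843918 in the Gregorian calendar is 17 May 336 CE.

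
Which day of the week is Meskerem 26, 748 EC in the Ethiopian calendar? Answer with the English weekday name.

Wednesday

This is JDN 1997088 (28 September 755 Gregorian).
Since JDN mod 7 = 2 (0 = Monday), the day is Wednesday.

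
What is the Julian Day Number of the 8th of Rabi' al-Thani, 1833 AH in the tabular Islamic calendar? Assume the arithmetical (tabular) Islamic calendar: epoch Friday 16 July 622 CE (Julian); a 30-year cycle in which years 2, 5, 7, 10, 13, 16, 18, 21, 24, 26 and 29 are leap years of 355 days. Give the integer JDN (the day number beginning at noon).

In the Gregorian calendar the same day is 4 April 2400.
JDN 2299161 is 15 October 1582 CE (Gregorian); the target day is +298575 days from there, so JDN = 2597736.

2597736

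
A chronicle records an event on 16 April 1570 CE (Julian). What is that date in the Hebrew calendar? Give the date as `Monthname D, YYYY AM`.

Iyar 11, 5330 AM

Both dates share Julian Day Number 2294606; in the Hebrew calendar that is 11 Iyar 5330 AM.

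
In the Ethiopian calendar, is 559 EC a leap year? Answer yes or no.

559 mod 4 = 3; in the Ethiopian calendar a year is leap when year mod 4 = 3, so it is a leap year.

yes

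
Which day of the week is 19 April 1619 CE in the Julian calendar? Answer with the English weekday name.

In the Gregorian calendar this is 29 April 1619 (JDN 2312506).
JDN 2312506 mod 7 = 0, and JDN 0 was a Monday, so this is a Monday.

Monday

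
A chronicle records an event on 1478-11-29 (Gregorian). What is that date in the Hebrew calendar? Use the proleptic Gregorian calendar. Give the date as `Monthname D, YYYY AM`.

Julian Day Number of the source date = 2261221.
Converting JDN 2261221 to the Hebrew calendar gives 25 Kislev 5239 AM.

Kislev 25, 5239 AM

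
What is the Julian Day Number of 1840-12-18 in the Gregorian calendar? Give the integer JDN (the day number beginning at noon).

JDN 2299161 is 15 October 1582 CE (Gregorian); the target day is +94297 days from there, so JDN = 2393458.

2393458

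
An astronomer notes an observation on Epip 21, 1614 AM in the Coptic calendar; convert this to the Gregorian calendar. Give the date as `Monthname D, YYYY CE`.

July 27, 1898 CE

Julian Day Number of the source date = 2414498.
Converting JDN 2414498 to the Gregorian calendar gives 27 July 1898 CE.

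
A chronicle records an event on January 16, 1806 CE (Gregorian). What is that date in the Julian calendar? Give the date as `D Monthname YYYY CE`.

4 January 1806 CE

At this point the Julian calendar is 12 days behind the Gregorian.
16 January 1806 Gregorian − 12 days → 4 January 1806 Julian.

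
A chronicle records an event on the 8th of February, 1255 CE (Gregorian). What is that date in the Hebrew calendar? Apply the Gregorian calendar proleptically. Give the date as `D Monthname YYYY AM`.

Both dates share Julian Day Number 2179478; in the Hebrew calendar that is 22 Shevat 5015 AM.

22 Shevat 5015 AM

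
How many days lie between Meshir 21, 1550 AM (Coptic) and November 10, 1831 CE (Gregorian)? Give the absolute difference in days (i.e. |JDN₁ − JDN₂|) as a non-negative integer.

840

JDN of the first date = 2390972.
JDN of the second date = 2390132.
|2390132 − 2390972| = 840.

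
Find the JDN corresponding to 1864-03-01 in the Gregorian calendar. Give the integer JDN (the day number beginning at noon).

2401932

JDN 2451545 is 1 January 2000 CE (Gregorian); the target day is −49613 days from there, so JDN = 2401932.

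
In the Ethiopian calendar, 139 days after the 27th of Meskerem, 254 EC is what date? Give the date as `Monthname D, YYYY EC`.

JDN of the 27th of Meskerem, 254 EC = 1816655.
1816655 + 139 = 1816794.
JDN 1816794 in the Ethiopian calendar is Yekatit 16, 254 EC.

Yekatit 16, 254 EC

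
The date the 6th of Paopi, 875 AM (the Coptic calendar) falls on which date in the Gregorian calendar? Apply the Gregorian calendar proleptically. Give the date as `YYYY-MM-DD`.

1158-10-10

Julian Day Number of the source date = 2144293.
Converting JDN 2144293 to the Gregorian calendar gives 10 October 1158 CE.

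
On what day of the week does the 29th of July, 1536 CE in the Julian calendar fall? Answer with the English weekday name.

Saturday

Equivalently 8 August 1536 Gregorian, JDN 2282292.
2282292 ≡ 5 (mod 7); counting from Monday = 0 gives Saturday.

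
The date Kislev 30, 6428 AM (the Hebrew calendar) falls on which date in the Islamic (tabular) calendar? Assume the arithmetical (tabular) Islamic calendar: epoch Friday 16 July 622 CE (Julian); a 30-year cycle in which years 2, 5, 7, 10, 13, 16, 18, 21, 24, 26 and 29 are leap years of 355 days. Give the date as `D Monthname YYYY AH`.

28 Safar 2109 AH

Both dates share Julian Day Number 2695502; in the tabular Islamic calendar that is 28 Safar 2109 AH.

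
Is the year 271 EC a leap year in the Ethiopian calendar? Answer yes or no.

yes

271 mod 4 = 3; in the Ethiopian calendar a year is leap when year mod 4 = 3, so it is a leap year.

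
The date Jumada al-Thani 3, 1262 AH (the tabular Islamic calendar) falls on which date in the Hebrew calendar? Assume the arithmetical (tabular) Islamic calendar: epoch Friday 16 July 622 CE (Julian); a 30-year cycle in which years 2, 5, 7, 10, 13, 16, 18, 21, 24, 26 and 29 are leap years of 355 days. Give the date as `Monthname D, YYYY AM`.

Sivan 4, 5606 AM

Both dates share Julian Day Number 2395446; in the Hebrew calendar that is 4 Sivan 5606 AM.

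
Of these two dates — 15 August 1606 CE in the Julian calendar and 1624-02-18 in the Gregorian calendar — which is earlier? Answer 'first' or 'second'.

first

Converting both to JDN: 2307876 vs 2314262; the smaller is the first.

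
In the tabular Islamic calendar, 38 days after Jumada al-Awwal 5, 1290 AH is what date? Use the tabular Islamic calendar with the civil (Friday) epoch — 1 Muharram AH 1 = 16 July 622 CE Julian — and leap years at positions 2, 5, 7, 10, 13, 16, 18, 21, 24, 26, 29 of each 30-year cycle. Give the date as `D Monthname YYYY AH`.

13 Jumada al-Thani 1290 AH

Counting 38 days forward from JDN 2405341 reaches JDN 2405379, which is 13 Jumada al-Thani 1290 AH.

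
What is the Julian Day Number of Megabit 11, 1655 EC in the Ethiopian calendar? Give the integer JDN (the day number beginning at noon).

In the Gregorian calendar the same day is 17 March 1663.
JDN 2400001 is 17 November 1858 CE (Gregorian), MJD 0; the target day is −71467 days from there, so JDN = 2328534.

2328534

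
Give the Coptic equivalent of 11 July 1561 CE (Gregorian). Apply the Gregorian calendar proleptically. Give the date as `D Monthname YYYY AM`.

Julian Day Number of the source date = 2291395.
Converting JDN 2291395 to the Coptic calendar gives 7 Epip 1277 AM.

7 Epip 1277 AM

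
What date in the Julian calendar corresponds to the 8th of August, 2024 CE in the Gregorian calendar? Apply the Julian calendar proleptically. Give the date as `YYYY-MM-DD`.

The Julian–Gregorian offset here is 13 days (Julian trailing).
8 August 2024 Gregorian − 13 days → 26 July 2024 Julian.

2024-07-26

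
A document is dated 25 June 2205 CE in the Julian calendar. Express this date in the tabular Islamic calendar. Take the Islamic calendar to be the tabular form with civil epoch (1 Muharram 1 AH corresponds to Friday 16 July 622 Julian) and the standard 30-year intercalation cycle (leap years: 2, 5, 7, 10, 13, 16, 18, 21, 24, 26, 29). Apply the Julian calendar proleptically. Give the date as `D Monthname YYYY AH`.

Both dates share Julian Day Number 2526610; in the tabular Islamic calendar that is 22 Rajab 1632 AH.

22 Rajab 1632 AH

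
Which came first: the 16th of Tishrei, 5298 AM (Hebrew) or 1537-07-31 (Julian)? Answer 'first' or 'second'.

second

The two dates have Julian Day Numbers 2282711 and 2282659 respectively.
Since 2282659 < 2282711, the second date comes first.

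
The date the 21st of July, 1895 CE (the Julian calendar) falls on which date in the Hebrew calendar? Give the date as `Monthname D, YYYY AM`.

Both dates share Julian Day Number 2413408; in the Hebrew calendar that is 12 Av 5655 AM.

Av 12, 5655 AM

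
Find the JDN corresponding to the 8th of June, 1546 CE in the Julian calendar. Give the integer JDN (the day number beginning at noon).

2285893

Equivalently 18 June 1546 (proleptic Gregorian).
JDN 2451545 is 1 January 2000 CE (Gregorian); the target day is −165652 days from there, so JDN = 2285893.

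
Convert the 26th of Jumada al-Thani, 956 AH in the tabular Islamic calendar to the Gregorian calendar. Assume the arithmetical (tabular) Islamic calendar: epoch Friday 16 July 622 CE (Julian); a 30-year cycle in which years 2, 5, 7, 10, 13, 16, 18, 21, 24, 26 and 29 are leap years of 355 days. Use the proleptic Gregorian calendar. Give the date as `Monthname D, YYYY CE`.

Both dates share Julian Day Number 2287033; in the Gregorian calendar that is 1 August 1549 CE.

August 1, 1549 CE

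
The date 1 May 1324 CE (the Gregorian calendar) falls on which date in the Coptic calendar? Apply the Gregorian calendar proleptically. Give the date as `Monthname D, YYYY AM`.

Parmouti 28, 1040 AM

Both dates share Julian Day Number 2204762; in the Coptic calendar that is 28 Parmouti 1040 AM.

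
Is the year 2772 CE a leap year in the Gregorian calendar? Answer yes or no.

2772 is divisible by 4 and not by 100, so it is a leap year.

yes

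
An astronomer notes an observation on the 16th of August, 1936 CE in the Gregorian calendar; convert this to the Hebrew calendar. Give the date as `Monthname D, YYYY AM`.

Av 28, 5696 AM

Julian Day Number of the source date = 2428397.
Converting JDN 2428397 to the Hebrew calendar gives 28 Av 5696 AM.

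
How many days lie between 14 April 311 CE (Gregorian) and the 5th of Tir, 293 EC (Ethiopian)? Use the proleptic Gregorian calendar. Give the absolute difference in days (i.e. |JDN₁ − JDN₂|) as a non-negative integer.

JDN of the first date = 1834753.
JDN of the second date = 1830998.
|1830998 − 1834753| = 3755.

3755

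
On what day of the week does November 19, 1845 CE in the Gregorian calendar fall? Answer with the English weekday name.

Wednesday

Since JDN mod 7 = 2 (0 = Monday), the day is Wednesday.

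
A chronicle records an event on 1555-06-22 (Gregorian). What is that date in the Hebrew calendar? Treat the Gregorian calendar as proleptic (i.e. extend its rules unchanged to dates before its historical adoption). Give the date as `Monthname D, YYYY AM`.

Sivan 23, 5315 AM

Julian Day Number of the source date = 2289184.
Converting JDN 2289184 to the Hebrew calendar gives 23 Sivan 5315 AM.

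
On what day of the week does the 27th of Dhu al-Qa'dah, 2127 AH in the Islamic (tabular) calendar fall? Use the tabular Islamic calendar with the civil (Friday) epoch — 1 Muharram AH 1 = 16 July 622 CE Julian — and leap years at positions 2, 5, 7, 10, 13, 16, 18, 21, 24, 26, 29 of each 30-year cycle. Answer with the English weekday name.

Equivalently 13 February 2686 Gregorian, JDN 2702145.
Since JDN mod 7 = 5 (0 = Monday), the day is Saturday.

Saturday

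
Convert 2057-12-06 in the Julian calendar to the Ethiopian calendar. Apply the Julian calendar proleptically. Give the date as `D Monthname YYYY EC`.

Julian Day Number of the source date = 2472717.
Converting JDN 2472717 to the Ethiopian calendar gives 10 Tahsas 2050 EC.

10 Tahsas 2050 EC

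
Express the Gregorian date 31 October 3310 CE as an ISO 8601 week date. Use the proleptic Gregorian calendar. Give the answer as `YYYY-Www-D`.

3310-W44-5

The weekday is Friday (ISO weekday 5).
That Friday belongs to ISO week 44 of ISO year 3310.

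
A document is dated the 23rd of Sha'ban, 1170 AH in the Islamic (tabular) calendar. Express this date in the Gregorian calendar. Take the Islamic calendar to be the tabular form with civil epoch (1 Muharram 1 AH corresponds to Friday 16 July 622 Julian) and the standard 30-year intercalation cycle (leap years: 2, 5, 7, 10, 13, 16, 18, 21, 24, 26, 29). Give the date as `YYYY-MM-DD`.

1757-05-13

Julian Day Number of the source date = 2362924.
Converting JDN 2362924 to the Gregorian calendar gives 13 May 1757 CE.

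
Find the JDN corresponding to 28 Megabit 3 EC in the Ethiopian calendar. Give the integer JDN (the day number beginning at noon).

1725158

Equivalently 22 March 11 (proleptic Gregorian).
JDN 2299161 is 15 October 1582 CE (Gregorian); the target day is −574003 days from there, so JDN = 1725158.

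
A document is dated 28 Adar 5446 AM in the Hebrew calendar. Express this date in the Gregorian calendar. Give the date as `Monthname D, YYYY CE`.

March 24, 1686 CE

Julian Day Number of the source date = 2336942.
Converting JDN 2336942 to the Gregorian calendar gives 24 March 1686 CE.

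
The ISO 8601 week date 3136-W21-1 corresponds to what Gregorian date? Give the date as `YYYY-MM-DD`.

ISO week 1 of 3136 is the week containing the first Thursday of 3136.
Week 21, day 1 (Monday) lands on 3136-05-18.

3136-05-18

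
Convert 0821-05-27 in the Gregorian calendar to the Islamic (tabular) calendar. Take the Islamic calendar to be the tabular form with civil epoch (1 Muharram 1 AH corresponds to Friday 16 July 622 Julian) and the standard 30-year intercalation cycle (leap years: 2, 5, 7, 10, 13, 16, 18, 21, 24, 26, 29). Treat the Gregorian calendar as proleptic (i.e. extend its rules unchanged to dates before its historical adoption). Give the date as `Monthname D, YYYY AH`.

Dhu al-Hijjah 16, 205 AH

Both dates share Julian Day Number 2021071; in the tabular Islamic calendar that is 16 Dhu al-Hijjah 205 AH.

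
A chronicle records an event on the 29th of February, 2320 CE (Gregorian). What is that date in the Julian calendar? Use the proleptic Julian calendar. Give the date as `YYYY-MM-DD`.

The Julian–Gregorian offset here is 16 days (Julian trailing).
29 February 2320 Gregorian − 16 days → 13 February 2320 Julian.

2320-02-13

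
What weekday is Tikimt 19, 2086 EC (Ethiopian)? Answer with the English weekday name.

Equivalently 29 October 2093 Gregorian, JDN 2485815.
Since JDN mod 7 = 3 (0 = Monday), the day is Thursday.

Thursday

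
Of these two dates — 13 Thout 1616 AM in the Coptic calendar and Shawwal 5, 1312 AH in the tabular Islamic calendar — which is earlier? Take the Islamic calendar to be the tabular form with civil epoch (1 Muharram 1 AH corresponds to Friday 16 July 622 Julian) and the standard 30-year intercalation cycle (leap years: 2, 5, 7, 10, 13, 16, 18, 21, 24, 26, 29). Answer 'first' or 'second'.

Converting both to JDN: 2414921 vs 2413285; the smaller is the second.

second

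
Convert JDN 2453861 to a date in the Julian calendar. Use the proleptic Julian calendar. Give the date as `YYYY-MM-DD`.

JDN 2453861 is 5 May 2006 in the Gregorian calendar.
In the Julian calendar that day is 2006-04-22.

2006-04-22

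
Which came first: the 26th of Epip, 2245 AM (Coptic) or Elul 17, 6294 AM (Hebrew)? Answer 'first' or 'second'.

first

First date → JDN 2644976; second date → JDN 2646825.
JDN 2644976 < JDN 2646825, so the first date is earlier.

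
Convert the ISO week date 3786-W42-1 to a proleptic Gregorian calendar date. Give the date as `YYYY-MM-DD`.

ISO week 1 of 3786 is the week containing the first Thursday of 3786.
Week 42, day 1 (Monday) lands on 3786-10-16.

3786-10-16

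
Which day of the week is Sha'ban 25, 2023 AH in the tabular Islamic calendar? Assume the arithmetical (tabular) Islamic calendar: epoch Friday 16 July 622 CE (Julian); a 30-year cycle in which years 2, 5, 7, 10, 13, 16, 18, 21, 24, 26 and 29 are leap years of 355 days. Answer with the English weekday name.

Equivalently 19 December 2584 Gregorian, JDN 2665200.
Since JDN mod 7 = 6 (0 = Monday), the day is Sunday.

Sunday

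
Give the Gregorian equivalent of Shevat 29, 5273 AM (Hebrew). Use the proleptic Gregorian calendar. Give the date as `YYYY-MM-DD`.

1513-02-15

Both dates share Julian Day Number 2273717; in the Gregorian calendar that is 15 February 1513 CE.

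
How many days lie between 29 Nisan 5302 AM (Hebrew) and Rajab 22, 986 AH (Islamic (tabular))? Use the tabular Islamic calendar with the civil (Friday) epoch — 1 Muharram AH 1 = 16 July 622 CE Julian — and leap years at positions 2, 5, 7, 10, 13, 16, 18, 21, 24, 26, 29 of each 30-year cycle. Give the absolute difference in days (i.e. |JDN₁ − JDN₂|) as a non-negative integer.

JDN of the first date = 2284378.
JDN of the second date = 2297689.
|2297689 − 2284378| = 13311.

13311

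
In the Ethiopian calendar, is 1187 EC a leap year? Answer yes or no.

1187 mod 4 = 3; in the Ethiopian calendar a year is leap when year mod 4 = 3, so it is a leap year.

yes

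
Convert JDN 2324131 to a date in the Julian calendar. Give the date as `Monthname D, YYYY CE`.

The Gregorian equivalent of JDN 2324131 is 25 February 1651.
In the Julian calendar that day is February 15, 1651 CE.

February 15, 1651 CE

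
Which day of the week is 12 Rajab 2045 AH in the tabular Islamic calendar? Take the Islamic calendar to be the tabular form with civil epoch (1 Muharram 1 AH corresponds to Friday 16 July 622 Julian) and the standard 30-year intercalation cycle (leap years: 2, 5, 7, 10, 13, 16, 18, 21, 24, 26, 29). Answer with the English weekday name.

Equivalently 13 March 2606 Gregorian, JDN 2672953.
Since JDN mod 7 = 3 (0 = Monday), the day is Thursday.

Thursday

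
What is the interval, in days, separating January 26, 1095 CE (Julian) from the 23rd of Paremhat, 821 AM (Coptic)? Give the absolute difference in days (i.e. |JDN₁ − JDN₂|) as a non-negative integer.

3705

First date → JDN 2121032; second date → JDN 2124737.
The interval is |2121032 − 2124737| = 3705 days.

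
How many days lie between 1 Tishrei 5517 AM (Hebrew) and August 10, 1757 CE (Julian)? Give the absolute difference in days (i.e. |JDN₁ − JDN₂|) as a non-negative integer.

JDN of the first date = 2362694.
JDN of the second date = 2363024.
|2363024 − 2362694| = 330.

330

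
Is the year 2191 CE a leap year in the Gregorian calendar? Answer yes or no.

no

2191 is not divisible by 4, so it is a common year.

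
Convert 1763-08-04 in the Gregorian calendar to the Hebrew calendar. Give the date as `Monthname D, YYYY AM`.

Av 25, 5523 AM

Both dates share Julian Day Number 2365198; in the Hebrew calendar that is 25 Av 5523 AM.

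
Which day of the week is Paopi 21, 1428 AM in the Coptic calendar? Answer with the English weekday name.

In the Gregorian calendar this is 30 October 1711 (JDN 2346292).
2346292 ≡ 4 (mod 7); counting from Monday = 0 gives Friday.

Friday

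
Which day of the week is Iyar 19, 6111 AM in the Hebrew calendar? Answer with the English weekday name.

This is JDN 2579880 (16 May 2351 Gregorian).
Since JDN mod 7 = 2 (0 = Monday), the day is Wednesday.

Wednesday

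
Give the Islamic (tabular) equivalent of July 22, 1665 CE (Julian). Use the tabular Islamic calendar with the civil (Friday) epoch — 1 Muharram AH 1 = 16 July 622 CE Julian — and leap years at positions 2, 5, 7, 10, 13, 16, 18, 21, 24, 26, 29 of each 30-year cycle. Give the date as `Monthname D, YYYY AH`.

Muharram 19, 1076 AH

Both dates share Julian Day Number 2329402; in the tabular Islamic calendar that is 19 Muharram 1076 AH.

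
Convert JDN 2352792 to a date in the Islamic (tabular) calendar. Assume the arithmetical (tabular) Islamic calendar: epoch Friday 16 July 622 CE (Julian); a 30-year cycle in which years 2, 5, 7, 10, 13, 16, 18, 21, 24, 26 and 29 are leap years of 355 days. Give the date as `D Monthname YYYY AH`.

21 Muharram 1142 AH

JDN 2352792 is 16 August 1729 in the Gregorian calendar.
In the tabular Islamic calendar that day is 21 Muharram 1142 AH.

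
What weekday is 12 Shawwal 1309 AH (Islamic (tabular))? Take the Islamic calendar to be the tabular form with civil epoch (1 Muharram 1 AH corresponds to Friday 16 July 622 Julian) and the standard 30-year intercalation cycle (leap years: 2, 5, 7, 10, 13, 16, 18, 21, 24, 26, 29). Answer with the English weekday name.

Tuesday

This is JDN 2412229 (10 May 1892 Gregorian).
Since JDN mod 7 = 1 (0 = Monday), the day is Tuesday.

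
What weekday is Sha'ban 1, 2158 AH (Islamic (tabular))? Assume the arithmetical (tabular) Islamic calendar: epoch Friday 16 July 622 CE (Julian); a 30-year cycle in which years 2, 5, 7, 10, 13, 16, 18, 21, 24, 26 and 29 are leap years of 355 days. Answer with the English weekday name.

In the Gregorian calendar this is 20 November 2715 (JDN 2713016).
JDN 2713016 mod 7 = 5, and JDN 0 was a Monday, so this is a Saturday.

Saturday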